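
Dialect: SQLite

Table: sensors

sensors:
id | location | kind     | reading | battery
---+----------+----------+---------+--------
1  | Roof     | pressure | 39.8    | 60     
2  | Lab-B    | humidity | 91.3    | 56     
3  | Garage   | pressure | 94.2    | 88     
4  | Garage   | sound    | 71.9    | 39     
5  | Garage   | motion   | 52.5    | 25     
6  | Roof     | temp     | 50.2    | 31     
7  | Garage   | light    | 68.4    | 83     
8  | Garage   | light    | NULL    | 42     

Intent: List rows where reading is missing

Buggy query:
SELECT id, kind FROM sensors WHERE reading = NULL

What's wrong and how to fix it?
Bug: Comparing to NULL with '=' never matches; NULL = NULL is unknown, not true

Fix: Use IS NULL to test for NULL

Corrected query:
SELECT id, kind FROM sensors WHERE reading IS NULL

Result:
id | kind 
---+------
8  | light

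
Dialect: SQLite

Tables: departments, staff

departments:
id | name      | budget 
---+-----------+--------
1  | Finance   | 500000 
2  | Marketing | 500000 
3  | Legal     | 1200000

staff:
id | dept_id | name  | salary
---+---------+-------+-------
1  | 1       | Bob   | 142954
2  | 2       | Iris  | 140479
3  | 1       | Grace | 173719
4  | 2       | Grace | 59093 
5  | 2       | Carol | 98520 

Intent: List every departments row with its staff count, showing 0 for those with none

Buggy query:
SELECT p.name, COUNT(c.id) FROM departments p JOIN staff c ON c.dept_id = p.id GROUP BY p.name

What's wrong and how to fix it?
Bug: An inner join excludes parents with zero children

Fix: Use LEFT JOIN so parents without children still appear (COUNT(c.id) gives 0)

Corrected query:
SELECT p.name, COUNT(c.id) FROM departments p LEFT JOIN staff c ON c.dept_id = p.id GROUP BY p.name

Result:
name      | COUNT(c.id)
----------+------------
Finance   | 2          
Legal     | 0          
Marketing | 3          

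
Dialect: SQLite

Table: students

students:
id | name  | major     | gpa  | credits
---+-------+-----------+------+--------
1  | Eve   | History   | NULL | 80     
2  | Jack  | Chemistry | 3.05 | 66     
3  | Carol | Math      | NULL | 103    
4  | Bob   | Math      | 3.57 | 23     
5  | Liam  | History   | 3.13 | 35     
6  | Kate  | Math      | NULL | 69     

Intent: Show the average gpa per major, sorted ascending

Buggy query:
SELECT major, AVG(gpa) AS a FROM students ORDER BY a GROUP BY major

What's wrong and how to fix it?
Bug: GROUP BY must precede ORDER BY

Fix: Move ORDER BY to the end, after GROUP BY

Corrected query:
SELECT major, AVG(gpa) AS a FROM students GROUP BY major ORDER BY a

Result:
major     | a   
----------+-----
Chemistry | 3.05
History   | 3.13
Math      | 3.57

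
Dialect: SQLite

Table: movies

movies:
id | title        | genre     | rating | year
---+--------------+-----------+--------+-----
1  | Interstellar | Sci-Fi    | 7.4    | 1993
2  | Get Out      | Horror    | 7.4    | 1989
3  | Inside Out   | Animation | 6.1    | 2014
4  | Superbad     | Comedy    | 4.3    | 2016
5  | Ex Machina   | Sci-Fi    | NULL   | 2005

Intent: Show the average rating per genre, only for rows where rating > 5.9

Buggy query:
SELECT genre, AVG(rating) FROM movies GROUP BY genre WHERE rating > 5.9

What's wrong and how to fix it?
Bug: WHERE cannot follow GROUP BY

Fix: Move the WHERE clause before GROUP BY

Corrected query:
SELECT genre, AVG(rating) FROM movies WHERE rating > 5.9 GROUP BY genre

Result:
genre     | AVG(rating)
----------+------------
Animation | 6.1        
Horror    | 7.4        
Sci-Fi    | 7.4        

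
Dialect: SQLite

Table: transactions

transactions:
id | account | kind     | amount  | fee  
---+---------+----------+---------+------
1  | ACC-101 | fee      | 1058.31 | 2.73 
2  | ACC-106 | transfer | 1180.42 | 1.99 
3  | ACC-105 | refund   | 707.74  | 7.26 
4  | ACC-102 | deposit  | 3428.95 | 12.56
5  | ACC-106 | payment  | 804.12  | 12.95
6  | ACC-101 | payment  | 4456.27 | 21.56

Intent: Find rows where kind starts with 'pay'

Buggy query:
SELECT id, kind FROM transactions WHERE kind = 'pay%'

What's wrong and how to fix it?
Bug: Wildcards only work with LIKE; '=' treats '%' as a literal character

Fix: Use LIKE for wildcard pattern matching

Corrected query:
SELECT id, kind FROM transactions WHERE kind LIKE 'pay%'

Result:
id | kind   
---+--------
5  | payment
6  | payment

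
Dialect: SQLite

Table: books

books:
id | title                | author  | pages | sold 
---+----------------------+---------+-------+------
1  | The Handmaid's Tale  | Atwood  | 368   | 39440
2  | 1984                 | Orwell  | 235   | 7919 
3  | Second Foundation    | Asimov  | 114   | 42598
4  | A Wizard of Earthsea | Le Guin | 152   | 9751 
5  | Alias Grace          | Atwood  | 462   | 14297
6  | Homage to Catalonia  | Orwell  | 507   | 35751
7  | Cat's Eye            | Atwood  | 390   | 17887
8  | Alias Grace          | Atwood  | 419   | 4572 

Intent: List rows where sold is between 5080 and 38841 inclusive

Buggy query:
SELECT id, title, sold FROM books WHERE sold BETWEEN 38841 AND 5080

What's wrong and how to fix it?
Bug: BETWEEN expects the lower bound first; with 38841 AND 5080 the range is empty

Fix: Write BETWEEN 5080 AND 38841

Corrected query:
SELECT id, title, sold FROM books WHERE sold BETWEEN 5080 AND 38841

Result:
id | title                | sold 
---+----------------------+------
2  | 1984                 | 7919 
4  | A Wizard of Earthsea | 9751 
5  | Alias Grace          | 14297
6  | Homage to Catalonia  | 35751
7  | Cat's Eye            | 17887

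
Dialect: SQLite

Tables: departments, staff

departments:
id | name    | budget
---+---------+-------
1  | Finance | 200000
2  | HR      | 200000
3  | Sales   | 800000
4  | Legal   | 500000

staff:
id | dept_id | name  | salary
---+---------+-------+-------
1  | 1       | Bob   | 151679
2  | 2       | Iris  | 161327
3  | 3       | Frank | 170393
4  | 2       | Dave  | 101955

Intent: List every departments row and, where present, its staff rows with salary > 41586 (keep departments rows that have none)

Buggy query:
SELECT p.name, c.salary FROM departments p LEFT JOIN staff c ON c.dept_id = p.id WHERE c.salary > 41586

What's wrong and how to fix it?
Bug: A WHERE condition on the right-hand table after LEFT JOIN drops unmatched parents

Fix: Put 'c.salary > 41586' in the JOIN's ON clause instead of WHERE

Corrected query:
SELECT p.name, c.salary FROM departments p LEFT JOIN staff c ON c.dept_id = p.id AND c.salary > 41586

Result:
name    | salary
--------+-------
Finance | 151679
HR      | 101955
HR      | 161327
Sales   | 170393
Legal   | NULL  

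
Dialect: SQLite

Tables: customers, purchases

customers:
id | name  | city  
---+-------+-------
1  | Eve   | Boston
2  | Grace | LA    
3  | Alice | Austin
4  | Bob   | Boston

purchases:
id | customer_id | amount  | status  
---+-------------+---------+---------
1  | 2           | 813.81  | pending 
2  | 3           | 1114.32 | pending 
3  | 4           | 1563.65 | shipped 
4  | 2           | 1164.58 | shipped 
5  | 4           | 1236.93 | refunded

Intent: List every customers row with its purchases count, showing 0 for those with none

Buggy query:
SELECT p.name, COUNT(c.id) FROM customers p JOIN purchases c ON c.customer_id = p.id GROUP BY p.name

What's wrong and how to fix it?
Bug: An inner join excludes parents with zero children

Fix: Use LEFT JOIN so parents without children still appear (COUNT(c.id) gives 0)

Corrected query:
SELECT p.name, COUNT(c.id) FROM customers p LEFT JOIN purchases c ON c.customer_id = p.id GROUP BY p.name

Result:
name  | COUNT(c.id)
------+------------
Alice | 1          
Bob   | 2          
Eve   | 0          
Grace | 2          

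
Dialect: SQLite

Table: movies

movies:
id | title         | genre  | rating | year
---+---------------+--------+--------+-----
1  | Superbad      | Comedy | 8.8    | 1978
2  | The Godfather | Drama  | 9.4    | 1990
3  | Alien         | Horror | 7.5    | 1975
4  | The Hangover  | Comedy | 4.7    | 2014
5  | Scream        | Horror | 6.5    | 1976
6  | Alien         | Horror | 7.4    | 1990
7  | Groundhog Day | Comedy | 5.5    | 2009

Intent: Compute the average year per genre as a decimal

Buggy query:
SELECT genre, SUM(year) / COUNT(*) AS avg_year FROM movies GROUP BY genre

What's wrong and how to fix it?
Bug: Both operands are integers, so '/' performs integer division and truncates

Fix: Cast one side to REAL so the division keeps the fractional part

Corrected query:
SELECT genre, SUM(year) * 1.0 / COUNT(*) AS avg_year FROM movies GROUP BY genre

Result:
genre  | avg_year   
-------+------------
Comedy | 2000.333333
Drama  | 1990       
Horror | 1980.333333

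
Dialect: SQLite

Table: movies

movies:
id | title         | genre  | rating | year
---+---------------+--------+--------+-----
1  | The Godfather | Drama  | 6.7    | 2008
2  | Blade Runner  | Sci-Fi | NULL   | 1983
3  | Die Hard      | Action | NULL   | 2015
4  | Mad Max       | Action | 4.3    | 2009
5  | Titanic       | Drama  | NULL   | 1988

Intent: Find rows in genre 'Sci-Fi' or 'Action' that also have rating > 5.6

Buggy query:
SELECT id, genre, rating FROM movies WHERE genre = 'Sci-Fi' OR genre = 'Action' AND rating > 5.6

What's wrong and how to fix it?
Bug: AND binds tighter than OR, so this parses as genre = 'Sci-Fi' OR (genre = 'Action' AND rating > 5.6)

Fix: Group the OR with parentheses (or use IN), then AND the threshold

Corrected query:
SELECT id, genre, rating FROM movies WHERE (genre = 'Sci-Fi' OR genre = 'Action') AND rating > 5.6

Result:
(no rows)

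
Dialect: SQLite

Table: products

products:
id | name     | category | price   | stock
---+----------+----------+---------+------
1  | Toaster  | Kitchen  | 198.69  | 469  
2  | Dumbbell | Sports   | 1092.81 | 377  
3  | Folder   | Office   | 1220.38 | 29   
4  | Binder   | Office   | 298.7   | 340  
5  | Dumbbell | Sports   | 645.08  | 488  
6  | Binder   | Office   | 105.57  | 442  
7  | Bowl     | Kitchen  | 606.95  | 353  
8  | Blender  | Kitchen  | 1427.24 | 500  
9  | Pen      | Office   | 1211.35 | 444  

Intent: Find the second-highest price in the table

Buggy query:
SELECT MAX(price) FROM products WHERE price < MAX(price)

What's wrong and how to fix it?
Bug: MAX(price) on the right of the comparison is an aggregate-in-WHERE error

Fix: Compute the overall MAX in a subquery, then take MAX of rows below it

Corrected query:
SELECT MAX(price) FROM products WHERE price < (SELECT MAX(price) FROM products)

Result:
MAX(price)
----------
1220.38   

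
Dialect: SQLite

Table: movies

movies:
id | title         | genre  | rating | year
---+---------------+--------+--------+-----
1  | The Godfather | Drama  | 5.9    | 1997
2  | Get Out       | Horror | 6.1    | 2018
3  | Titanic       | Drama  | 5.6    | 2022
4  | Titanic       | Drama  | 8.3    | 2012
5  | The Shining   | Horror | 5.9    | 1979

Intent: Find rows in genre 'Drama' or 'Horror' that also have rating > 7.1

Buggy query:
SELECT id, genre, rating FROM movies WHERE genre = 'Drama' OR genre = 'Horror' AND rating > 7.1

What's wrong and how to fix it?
Bug: AND binds tighter than OR, so this parses as genre = 'Drama' OR (genre = 'Horror' AND rating > 7.1)

Fix: Add parentheses around the OR so the AND applies to both alternatives

Corrected query:
SELECT id, genre, rating FROM movies WHERE (genre = 'Drama' OR genre = 'Horror') AND rating > 7.1

Result:
id | genre | rating
---+-------+-------
4  | Drama | 8.3   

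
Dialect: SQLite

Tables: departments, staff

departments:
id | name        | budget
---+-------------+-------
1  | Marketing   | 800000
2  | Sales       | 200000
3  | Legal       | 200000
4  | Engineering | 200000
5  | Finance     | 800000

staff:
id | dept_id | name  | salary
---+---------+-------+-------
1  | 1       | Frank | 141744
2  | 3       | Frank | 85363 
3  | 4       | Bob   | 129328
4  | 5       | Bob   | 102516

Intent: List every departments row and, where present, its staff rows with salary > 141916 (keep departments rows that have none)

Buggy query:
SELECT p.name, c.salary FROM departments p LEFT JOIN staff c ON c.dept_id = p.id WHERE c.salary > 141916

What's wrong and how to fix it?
Bug: A WHERE condition on the right-hand table after LEFT JOIN drops unmatched parents

Fix: Move the right-table condition into the ON clause so unmatched parents are kept

Corrected query:
SELECT p.name, c.salary FROM departments p LEFT JOIN staff c ON c.dept_id = p.id AND c.salary > 141916

Result:
name        | salary
------------+-------
Marketing   | NULL  
Sales       | NULL  
Legal       | NULL  
Engineering | NULL  
Finance     | NULL  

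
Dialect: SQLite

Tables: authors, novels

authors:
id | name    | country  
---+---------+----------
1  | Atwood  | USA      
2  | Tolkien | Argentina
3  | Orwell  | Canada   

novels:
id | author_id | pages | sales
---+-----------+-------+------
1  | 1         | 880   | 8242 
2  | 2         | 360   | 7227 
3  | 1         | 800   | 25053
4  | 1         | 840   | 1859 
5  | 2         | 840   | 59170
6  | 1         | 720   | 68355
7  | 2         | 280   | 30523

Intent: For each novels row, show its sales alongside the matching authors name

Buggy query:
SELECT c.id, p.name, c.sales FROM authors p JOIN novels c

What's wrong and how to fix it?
Bug: Missing join condition: each novels row is matched to all authors rows instead of just its own

Fix: Add ON c.author_id = p.id to the JOIN

Corrected query:
SELECT c.id, p.name, c.sales FROM authors p JOIN novels c ON c.author_id = p.id

Result:
id | name    | sales
---+---------+------
1  | Atwood  | 8242 
2  | Tolkien | 7227 
3  | Atwood  | 25053
4  | Atwood  | 1859 
5  | Tolkien | 59170
6  | Atwood  | 68355
7  | Tolkien | 30523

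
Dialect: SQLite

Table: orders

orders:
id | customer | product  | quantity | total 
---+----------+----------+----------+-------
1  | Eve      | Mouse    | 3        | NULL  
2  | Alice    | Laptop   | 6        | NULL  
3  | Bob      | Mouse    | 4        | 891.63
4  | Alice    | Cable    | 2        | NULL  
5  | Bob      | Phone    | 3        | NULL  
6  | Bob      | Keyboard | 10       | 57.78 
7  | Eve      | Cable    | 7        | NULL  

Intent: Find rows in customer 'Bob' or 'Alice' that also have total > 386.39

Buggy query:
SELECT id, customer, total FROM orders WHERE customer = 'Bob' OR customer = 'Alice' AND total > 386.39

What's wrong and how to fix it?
Bug: AND binds tighter than OR, so this parses as customer = 'Bob' OR (customer = 'Alice' AND total > 386.39)

Fix: Add parentheses around the OR so the AND applies to both alternatives

Corrected query:
SELECT id, customer, total FROM orders WHERE (customer = 'Bob' OR customer = 'Alice') AND total > 386.39

Result:
id | customer | total 
---+----------+-------
3  | Bob      | 891.63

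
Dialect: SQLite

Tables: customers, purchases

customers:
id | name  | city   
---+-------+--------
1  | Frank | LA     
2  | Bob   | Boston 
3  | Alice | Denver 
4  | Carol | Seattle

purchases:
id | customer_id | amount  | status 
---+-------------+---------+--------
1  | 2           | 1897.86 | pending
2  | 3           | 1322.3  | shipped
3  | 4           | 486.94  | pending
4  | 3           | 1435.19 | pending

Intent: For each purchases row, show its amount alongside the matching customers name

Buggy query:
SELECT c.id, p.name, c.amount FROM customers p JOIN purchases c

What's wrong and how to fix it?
Bug: Missing join condition: each purchases row is matched to all customers rows instead of just its own

Fix: Specify the join condition linking the foreign key to the parent id

Corrected query:
SELECT c.id, p.name, c.amount FROM customers p JOIN purchases c ON c.customer_id = p.id

Result:
id | name  | amount 
---+-------+--------
1  | Bob   | 1897.86
2  | Alice | 1322.3 
3  | Carol | 486.94 
4  | Alice | 1435.19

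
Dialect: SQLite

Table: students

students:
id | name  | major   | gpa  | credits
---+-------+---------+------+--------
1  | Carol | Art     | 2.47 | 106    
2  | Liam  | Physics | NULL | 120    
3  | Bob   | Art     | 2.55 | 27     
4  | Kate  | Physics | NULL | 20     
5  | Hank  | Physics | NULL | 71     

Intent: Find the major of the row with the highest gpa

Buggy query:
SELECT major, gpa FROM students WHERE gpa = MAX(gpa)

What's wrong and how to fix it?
Bug: MAX(gpa) is an aggregate and cannot be used directly in WHERE

Fix: Wrap MAX in a scalar subquery so WHERE compares against a single value

Corrected query:
SELECT major, gpa FROM students WHERE gpa = (SELECT MAX(gpa) FROM students)

Result:
major | gpa 
------+-----
Art   | 2.55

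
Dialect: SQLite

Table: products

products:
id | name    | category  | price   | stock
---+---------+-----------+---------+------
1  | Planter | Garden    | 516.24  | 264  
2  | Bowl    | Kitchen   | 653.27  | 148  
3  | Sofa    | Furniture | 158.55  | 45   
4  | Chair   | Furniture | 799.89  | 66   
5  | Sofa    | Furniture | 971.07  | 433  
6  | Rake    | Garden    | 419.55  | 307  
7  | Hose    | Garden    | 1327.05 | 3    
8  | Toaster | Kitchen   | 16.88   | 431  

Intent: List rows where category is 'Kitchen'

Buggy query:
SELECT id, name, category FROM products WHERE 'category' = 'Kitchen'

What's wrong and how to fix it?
Bug: 'category' in single quotes is a string literal, not the column; the comparison is literal-vs-literal and never true

Fix: Reference the column as category without single quotes

Corrected query:
SELECT id, name, category FROM products WHERE category = 'Kitchen'

Result:
id | name    | category
---+---------+---------
2  | Bowl    | Kitchen 
8  | Toaster | Kitchen 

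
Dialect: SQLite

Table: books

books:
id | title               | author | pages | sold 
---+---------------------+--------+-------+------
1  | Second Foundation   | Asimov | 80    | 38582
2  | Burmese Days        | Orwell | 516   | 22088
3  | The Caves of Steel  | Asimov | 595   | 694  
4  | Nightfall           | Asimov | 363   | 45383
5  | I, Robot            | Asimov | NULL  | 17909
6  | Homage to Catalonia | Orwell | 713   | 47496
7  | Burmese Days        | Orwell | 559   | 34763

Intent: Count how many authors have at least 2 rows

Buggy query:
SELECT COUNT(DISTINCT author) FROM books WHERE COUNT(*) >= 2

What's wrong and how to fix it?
Bug: COUNT(*) cannot appear in WHERE; the per-group count doesn't exist yet

Fix: Group first with HAVING COUNT(*) >= 2, then COUNT the resulting groups

Corrected query:
SELECT COUNT(*) FROM (SELECT author FROM books GROUP BY author HAVING COUNT(*) >= 2)

Result:
COUNT(*)
--------
2       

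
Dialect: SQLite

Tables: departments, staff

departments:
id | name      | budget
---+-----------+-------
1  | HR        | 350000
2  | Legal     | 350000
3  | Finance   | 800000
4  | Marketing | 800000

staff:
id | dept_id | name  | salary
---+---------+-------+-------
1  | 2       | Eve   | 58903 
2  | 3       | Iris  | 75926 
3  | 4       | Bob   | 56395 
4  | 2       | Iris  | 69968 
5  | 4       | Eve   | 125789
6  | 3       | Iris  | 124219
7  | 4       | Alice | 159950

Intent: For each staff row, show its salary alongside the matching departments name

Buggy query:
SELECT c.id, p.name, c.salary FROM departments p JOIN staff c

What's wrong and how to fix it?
Bug: JOIN with no ON clause produces a cartesian product; every staff row pairs with every departments row

Fix: Specify the join condition linking the foreign key to the parent id

Corrected query:
SELECT c.id, p.name, c.salary FROM departments p JOIN staff c ON c.dept_id = p.id

Result:
id | name      | salary
---+-----------+-------
1  | Legal     | 58903 
2  | Finance   | 75926 
3  | Marketing | 56395 
4  | Legal     | 69968 
5  | Marketing | 125789
6  | Finance   | 124219
7  | Marketing | 159950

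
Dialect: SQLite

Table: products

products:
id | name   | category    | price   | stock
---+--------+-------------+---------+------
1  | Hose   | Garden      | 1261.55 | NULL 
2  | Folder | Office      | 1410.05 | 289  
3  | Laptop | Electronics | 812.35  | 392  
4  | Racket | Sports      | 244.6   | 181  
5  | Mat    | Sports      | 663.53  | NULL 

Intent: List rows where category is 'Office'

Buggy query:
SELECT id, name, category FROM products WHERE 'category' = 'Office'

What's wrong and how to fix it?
Bug: 'category' in single quotes is a string literal, not the column; the comparison is literal-vs-literal and never true

Fix: Reference the column as category without single quotes

Corrected query:
SELECT id, name, category FROM products WHERE category = 'Office'

Result:
id | name   | category
---+--------+---------
2  | Folder | Office  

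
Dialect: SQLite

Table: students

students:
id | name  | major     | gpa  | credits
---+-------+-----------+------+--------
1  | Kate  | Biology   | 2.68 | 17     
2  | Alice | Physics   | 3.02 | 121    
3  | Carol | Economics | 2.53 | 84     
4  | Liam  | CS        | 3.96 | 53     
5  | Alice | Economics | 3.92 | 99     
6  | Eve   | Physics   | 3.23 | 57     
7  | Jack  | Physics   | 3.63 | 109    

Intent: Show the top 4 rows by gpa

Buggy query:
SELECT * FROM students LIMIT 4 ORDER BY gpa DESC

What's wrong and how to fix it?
Bug: ORDER BY cannot follow LIMIT; LIMIT is the final clause

Fix: Sort with ORDER BY, then apply LIMIT

Corrected query:
SELECT * FROM students ORDER BY gpa DESC LIMIT 4

Result:
id | name  | major     | gpa  | credits
---+-------+-----------+------+--------
4  | Liam  | CS        | 3.96 | 53     
5  | Alice | Economics | 3.92 | 99     
7  | Jack  | Physics   | 3.63 | 109    
6  | Eve   | Physics   | 3.23 | 57     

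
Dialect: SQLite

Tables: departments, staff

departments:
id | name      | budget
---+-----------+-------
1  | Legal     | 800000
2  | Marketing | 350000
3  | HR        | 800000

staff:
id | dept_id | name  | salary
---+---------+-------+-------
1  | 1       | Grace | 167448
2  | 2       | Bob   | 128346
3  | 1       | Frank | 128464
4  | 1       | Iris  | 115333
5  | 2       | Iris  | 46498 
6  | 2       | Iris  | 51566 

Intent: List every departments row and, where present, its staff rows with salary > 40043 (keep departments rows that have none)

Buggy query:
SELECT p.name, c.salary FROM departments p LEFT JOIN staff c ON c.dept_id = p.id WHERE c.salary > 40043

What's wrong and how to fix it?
Bug: A WHERE condition on the right-hand table after LEFT JOIN drops unmatched parents

Fix: Put 'c.salary > 40043' in the JOIN's ON clause instead of WHERE

Corrected query:
SELECT p.name, c.salary FROM departments p LEFT JOIN staff c ON c.dept_id = p.id AND c.salary > 40043

Result:
name      | salary
----------+-------
Legal     | 115333
Legal     | 128464
Legal     | 167448
Marketing | 46498 
Marketing | 51566 
Marketing | 128346
HR        | NULL  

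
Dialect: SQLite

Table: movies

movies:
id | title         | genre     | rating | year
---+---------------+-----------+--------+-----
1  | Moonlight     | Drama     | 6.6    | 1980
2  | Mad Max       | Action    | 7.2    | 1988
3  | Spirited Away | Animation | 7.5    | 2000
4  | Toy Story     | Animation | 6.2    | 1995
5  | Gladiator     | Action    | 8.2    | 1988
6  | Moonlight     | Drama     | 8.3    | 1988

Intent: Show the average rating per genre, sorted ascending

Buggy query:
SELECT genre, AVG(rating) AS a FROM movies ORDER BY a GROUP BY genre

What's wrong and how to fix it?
Bug: ORDER BY appears before GROUP BY; SQL clause order requires GROUP BY first

Fix: Reorder: SELECT … FROM … GROUP BY … ORDER BY …

Corrected query:
SELECT genre, AVG(rating) AS a FROM movies GROUP BY genre ORDER BY a

Result:
genre     | a   
----------+-----
Animation | 6.85
Drama     | 7.45
Action    | 7.7 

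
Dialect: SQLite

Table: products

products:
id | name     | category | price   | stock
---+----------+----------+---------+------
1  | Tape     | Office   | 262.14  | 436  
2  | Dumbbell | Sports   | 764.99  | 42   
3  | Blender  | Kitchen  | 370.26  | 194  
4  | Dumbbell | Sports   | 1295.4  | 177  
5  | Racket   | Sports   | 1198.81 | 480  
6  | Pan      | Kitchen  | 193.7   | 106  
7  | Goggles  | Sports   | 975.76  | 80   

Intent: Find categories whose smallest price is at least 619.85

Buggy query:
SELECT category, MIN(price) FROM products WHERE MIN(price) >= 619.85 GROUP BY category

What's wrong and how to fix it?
Bug: MIN() in WHERE is a misuse of aggregate

Fix: Use HAVING for the per-group MIN condition

Corrected query:
SELECT category, MIN(price) FROM products GROUP BY category HAVING MIN(price) >= 619.85

Result:
category | MIN(price)
---------+-----------
Sports   | 764.99    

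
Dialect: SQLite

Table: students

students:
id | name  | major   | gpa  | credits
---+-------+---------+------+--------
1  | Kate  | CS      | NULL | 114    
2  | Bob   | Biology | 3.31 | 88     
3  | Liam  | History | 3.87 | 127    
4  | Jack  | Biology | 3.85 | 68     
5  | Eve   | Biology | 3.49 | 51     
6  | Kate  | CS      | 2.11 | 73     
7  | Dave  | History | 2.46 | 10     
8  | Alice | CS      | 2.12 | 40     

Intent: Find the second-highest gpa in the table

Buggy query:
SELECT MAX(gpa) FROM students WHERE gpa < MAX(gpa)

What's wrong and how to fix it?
Bug: MAX(gpa) on the right of the comparison is an aggregate-in-WHERE error

Fix: Compute the overall MAX in a subquery, then take MAX of rows below it

Corrected query:
SELECT MAX(gpa) FROM students WHERE gpa < (SELECT MAX(gpa) FROM students)

Result:
MAX(gpa)
--------
3.85    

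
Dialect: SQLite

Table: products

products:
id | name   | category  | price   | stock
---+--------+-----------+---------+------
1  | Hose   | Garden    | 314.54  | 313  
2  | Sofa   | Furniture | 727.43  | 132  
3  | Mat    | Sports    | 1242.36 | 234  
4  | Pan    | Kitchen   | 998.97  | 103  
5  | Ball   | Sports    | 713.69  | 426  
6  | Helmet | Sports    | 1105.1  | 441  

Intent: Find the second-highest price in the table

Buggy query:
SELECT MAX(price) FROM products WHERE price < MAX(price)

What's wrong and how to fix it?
Bug: The inner MAX is an aggregate inside WHERE, which is not allowed

Fix: Put the inner MAX in a scalar subquery

Corrected query:
SELECT MAX(price) FROM products WHERE price < (SELECT MAX(price) FROM products)

Result:
MAX(price)
----------
1105.1    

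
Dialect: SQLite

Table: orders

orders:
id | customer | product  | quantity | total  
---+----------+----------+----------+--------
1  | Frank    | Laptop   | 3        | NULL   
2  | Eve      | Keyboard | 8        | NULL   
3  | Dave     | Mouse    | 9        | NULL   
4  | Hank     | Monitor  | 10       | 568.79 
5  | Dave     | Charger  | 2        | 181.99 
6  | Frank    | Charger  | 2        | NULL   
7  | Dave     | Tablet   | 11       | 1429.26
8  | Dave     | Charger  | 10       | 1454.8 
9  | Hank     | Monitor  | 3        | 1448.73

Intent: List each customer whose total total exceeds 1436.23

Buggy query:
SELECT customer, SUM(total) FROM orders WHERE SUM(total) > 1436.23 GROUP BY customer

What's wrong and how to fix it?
Bug: SUM(total) is an aggregate, but WHERE filters rows before aggregation

Fix: Move the aggregate condition to a HAVING clause

Corrected query:
SELECT customer, SUM(total) FROM orders GROUP BY customer HAVING SUM(total) > 1436.23

Result:
customer | SUM(total)
---------+-----------
Dave     | 3066.05   
Hank     | 2017.52   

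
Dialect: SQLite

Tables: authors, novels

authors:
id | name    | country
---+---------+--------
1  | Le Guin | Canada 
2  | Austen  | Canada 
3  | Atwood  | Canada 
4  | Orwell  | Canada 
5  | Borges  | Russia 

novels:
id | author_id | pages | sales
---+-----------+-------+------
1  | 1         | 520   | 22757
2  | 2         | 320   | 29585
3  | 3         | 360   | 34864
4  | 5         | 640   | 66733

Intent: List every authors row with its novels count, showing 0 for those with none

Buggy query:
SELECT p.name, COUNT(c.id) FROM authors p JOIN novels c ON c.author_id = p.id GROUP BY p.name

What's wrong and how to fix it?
Bug: INNER JOIN drops authors rows that have no matching novels rows

Fix: Use LEFT JOIN so parents without children still appear (COUNT(c.id) gives 0)

Corrected query:
SELECT p.name, COUNT(c.id) FROM authors p LEFT JOIN novels c ON c.author_id = p.id GROUP BY p.name

Result:
name    | COUNT(c.id)
--------+------------
Atwood  | 1          
Austen  | 1          
Borges  | 1          
Le Guin | 1          
Orwell  | 0          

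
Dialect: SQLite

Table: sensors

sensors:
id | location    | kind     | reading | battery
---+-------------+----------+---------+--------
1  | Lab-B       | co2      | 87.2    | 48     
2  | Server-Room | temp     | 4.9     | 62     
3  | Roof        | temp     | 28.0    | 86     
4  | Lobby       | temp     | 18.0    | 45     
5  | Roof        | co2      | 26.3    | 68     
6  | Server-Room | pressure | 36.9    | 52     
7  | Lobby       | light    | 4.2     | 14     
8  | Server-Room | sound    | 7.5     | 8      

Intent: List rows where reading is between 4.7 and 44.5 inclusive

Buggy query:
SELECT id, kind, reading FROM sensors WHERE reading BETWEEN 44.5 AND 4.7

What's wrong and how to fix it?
Bug: The bounds are reversed; BETWEEN a AND b requires a <= b to match anything

Fix: Swap the bounds so the smaller value comes first

Corrected query:
SELECT id, kind, reading FROM sensors WHERE reading BETWEEN 4.7 AND 44.5

Result:
id | kind     | reading
---+----------+--------
2  | temp     | 4.9    
3  | temp     | 28     
4  | temp     | 18     
5  | co2      | 26.3   
6  | pressure | 36.9   
8  | sound    | 7.5    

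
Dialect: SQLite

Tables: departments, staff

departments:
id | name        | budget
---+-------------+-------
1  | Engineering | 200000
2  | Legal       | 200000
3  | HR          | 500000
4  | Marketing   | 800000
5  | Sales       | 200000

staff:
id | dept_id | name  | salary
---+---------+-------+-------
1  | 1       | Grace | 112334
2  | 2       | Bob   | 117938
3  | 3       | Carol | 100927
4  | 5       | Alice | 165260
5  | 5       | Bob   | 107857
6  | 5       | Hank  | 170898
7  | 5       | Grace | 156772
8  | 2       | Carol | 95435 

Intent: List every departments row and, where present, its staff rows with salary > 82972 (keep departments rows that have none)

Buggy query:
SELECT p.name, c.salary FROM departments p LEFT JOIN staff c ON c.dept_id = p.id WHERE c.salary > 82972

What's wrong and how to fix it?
Bug: Filtering c.salary in WHERE discards the NULL rows produced by LEFT JOIN, turning it into an inner join

Fix: Put 'c.salary > 82972' in the JOIN's ON clause instead of WHERE

Corrected query:
SELECT p.name, c.salary FROM departments p LEFT JOIN staff c ON c.dept_id = p.id AND c.salary > 82972

Result:
name        | salary
------------+-------
Engineering | 112334
Legal       | 95435 
Legal       | 117938
HR          | 100927
Marketing   | NULL  
Sales       | 107857
Sales       | 156772
Sales       | 165260
Sales       | 170898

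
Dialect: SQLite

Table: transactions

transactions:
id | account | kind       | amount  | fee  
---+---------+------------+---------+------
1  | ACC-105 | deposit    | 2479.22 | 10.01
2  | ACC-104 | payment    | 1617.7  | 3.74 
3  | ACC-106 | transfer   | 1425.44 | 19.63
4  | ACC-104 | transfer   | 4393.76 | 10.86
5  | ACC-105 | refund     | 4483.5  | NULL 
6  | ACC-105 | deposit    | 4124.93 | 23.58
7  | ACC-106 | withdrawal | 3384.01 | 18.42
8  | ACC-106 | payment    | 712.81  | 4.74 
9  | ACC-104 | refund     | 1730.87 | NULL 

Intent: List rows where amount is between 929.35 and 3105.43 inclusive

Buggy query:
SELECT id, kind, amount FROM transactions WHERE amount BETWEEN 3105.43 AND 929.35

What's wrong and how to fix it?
Bug: BETWEEN expects the lower bound first; with 3105.43 AND 929.35 the range is empty

Fix: Write BETWEEN 929.35 AND 3105.43

Corrected query:
SELECT id, kind, amount FROM transactions WHERE amount BETWEEN 929.35 AND 3105.43

Result:
id | kind     | amount 
---+----------+--------
1  | deposit  | 2479.22
2  | payment  | 1617.7 
3  | transfer | 1425.44
9  | refund   | 1730.87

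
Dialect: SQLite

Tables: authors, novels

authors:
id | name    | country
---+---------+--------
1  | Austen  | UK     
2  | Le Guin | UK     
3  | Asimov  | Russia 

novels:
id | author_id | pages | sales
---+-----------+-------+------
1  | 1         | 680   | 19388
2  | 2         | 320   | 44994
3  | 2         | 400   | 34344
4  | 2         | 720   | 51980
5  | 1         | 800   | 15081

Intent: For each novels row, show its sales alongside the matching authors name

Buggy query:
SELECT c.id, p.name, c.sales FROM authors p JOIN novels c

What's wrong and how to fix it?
Bug: JOIN with no ON clause produces a cartesian product; every novels row pairs with every authors row

Fix: Specify the join condition linking the foreign key to the parent id

Corrected query:
SELECT c.id, p.name, c.sales FROM authors p JOIN novels c ON c.author_id = p.id

Result:
id | name    | sales
---+---------+------
1  | Austen  | 19388
2  | Le Guin | 44994
3  | Le Guin | 34344
4  | Le Guin | 51980
5  | Austen  | 15081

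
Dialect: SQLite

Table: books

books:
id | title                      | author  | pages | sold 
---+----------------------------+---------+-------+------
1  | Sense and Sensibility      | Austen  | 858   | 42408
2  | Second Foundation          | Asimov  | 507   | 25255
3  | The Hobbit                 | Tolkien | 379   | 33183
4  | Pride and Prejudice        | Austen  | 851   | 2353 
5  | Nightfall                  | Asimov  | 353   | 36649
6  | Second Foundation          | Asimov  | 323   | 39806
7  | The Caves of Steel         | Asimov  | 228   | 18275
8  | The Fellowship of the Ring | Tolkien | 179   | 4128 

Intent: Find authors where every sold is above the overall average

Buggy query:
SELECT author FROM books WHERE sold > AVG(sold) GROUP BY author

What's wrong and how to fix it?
Bug: WHERE evaluates per row before aggregation, so AVG() is unavailable

Fix: Use a subquery for AVG and a HAVING MIN(...) filter so the condition holds for every row in the group

Corrected query:
SELECT author FROM books GROUP BY author HAVING MIN(sold) > (SELECT AVG(sold) FROM books)

Result:
(no rows)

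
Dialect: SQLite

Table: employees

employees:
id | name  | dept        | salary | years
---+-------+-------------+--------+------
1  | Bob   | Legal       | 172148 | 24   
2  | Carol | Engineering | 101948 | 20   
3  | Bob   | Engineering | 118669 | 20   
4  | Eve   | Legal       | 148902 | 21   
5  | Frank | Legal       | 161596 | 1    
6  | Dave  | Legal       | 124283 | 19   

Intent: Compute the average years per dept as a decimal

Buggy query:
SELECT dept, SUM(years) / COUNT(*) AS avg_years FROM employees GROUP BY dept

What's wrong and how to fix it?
Bug: Both operands are integers, so '/' performs integer division and truncates

Fix: Cast one side to REAL so the division keeps the fractional part

Corrected query:
SELECT dept, SUM(years) * 1.0 / COUNT(*) AS avg_years FROM employees GROUP BY dept

Result:
dept        | avg_years
------------+----------
Engineering | 20       
Legal       | 16.25    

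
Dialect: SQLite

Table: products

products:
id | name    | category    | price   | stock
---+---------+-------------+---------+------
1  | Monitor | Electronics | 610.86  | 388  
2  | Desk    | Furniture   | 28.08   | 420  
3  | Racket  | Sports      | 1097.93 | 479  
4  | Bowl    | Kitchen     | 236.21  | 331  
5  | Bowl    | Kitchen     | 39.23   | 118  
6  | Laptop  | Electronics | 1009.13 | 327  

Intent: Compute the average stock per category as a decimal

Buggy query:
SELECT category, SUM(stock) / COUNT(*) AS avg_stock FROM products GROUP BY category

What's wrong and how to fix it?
Bug: Both operands are integers, so '/' performs integer division and truncates

Fix: Multiply by 1.0 (or CAST to REAL) to force floating-point division

Corrected query:
SELECT category, SUM(stock) * 1.0 / COUNT(*) AS avg_stock FROM products GROUP BY category

Result:
category    | avg_stock
------------+----------
Electronics | 357.5    
Furniture   | 420      
Kitchen     | 224.5    
Sports      | 479      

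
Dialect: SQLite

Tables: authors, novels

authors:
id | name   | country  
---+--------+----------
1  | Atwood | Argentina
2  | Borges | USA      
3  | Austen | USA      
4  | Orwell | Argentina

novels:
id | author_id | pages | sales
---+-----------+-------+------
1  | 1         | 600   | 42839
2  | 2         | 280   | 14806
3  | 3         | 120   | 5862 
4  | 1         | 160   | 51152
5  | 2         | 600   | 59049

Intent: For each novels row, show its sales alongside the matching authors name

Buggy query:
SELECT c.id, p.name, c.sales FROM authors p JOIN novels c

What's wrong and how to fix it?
Bug: Missing join condition: each novels row is matched to all authors rows instead of just its own

Fix: Specify the join condition linking the foreign key to the parent id

Corrected query:
SELECT c.id, p.name, c.sales FROM authors p JOIN novels c ON c.author_id = p.id

Result:
id | name   | sales
---+--------+------
1  | Atwood | 42839
2  | Borges | 14806
3  | Austen | 5862 
4  | Atwood | 51152
5  | Borges | 59049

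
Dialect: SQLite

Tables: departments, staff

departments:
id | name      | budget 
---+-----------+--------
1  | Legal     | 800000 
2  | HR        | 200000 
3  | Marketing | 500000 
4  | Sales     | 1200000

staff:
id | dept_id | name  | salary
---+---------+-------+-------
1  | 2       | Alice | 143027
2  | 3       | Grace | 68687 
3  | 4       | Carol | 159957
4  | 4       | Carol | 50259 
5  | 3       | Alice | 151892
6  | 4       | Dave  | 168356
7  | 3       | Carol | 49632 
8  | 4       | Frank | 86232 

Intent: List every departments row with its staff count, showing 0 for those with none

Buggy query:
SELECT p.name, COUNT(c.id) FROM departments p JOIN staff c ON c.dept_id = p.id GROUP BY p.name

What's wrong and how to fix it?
Bug: INNER JOIN drops departments rows that have no matching staff rows

Fix: Use LEFT JOIN so parents without children still appear (COUNT(c.id) gives 0)

Corrected query:
SELECT p.name, COUNT(c.id) FROM departments p LEFT JOIN staff c ON c.dept_id = p.id GROUP BY p.name

Result:
name      | COUNT(c.id)
----------+------------
HR        | 1          
Legal     | 0          
Marketing | 3          
Sales     | 4          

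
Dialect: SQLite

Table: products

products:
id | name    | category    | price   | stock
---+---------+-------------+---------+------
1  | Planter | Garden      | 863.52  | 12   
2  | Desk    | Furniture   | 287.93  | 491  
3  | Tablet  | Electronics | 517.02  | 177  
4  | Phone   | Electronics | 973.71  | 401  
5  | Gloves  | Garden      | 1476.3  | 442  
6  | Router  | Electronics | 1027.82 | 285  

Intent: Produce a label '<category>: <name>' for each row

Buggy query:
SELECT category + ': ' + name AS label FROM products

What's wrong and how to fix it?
Bug: SQLite uses || for string concatenation; + coerces text to numbers (yielding 0)

Fix: Use the || operator for string concatenation

Corrected query:
SELECT category || ': ' || name AS label FROM products

Result:
label              
-------------------
Garden: Planter    
Furniture: Desk    
Electronics: Tablet
Electronics: Phone 
Garden: Gloves     
Electronics: Router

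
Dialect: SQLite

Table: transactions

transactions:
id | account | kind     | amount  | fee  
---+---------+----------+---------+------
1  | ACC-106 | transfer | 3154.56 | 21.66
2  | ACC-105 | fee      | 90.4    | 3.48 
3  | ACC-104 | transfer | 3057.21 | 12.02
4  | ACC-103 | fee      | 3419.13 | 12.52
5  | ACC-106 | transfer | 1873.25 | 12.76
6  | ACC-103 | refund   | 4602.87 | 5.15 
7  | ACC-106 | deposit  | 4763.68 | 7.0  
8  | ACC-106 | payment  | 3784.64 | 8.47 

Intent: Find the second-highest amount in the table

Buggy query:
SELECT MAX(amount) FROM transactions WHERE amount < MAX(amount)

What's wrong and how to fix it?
Bug: The inner MAX is an aggregate inside WHERE, which is not allowed

Fix: Compute the overall MAX in a subquery, then take MAX of rows below it

Corrected query:
SELECT MAX(amount) FROM transactions WHERE amount < (SELECT MAX(amount) FROM transactions)

Result:
MAX(amount)
-----------
4602.87    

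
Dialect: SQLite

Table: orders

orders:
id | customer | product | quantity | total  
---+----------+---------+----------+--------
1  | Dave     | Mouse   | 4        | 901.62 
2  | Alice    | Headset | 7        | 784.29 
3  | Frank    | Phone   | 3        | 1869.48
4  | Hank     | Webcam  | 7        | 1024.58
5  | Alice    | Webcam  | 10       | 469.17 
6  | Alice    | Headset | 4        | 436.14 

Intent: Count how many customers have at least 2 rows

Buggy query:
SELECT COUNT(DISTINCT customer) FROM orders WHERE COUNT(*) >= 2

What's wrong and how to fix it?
Bug: COUNT(*) cannot appear in WHERE; the per-group count doesn't exist yet

Fix: Use a subquery that GROUPs and filters with HAVING, then count its rows

Corrected query:
SELECT COUNT(*) FROM (SELECT customer FROM orders GROUP BY customer HAVING COUNT(*) >= 2)

Result:
COUNT(*)
--------
1       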